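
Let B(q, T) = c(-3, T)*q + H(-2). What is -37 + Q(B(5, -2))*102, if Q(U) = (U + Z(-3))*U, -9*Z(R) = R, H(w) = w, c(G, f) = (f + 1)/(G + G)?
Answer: 373/6 ≈ 62.167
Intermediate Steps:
c(G, f) = (1 + f)/(2*G) (c(G, f) = (1 + f)/((2*G)) = (1 + f)*(1/(2*G)) = (1 + f)/(2*G))
Z(R) = -R/9
B(q, T) = -2 + q*(-1/6 - T/6) (B(q, T) = ((1/2)*(1 + T)/(-3))*q - 2 = ((1/2)*(-1/3)*(1 + T))*q - 2 = (-1/6 - T/6)*q - 2 = q*(-1/6 - T/6) - 2 = -2 + q*(-1/6 - T/6))
Q(U) = U*(1/3 + U) (Q(U) = (U - 1/9*(-3))*U = (U + 1/3)*U = (1/3 + U)*U = U*(1/3 + U))
-37 + Q(B(5, -2))*102 = -37 + ((-2 - 1/6*5*(1 - 2))*(1/3 + (-2 - 1/6*5*(1 - 2))))*102 = -37 + ((-2 - 1/6*5*(-1))*(1/3 + (-2 - 1/6*5*(-1))))*102 = -37 + ((-2 + 5/6)*(1/3 + (-2 + 5/6)))*102 = -37 - 7*(1/3 - 7/6)/6*102 = -37 - 7/6*(-5/6)*102 = -37 + (35/36)*102 = -37 + 595/6 = 373/6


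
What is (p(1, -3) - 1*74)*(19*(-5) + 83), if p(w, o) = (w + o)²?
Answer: 840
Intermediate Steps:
p(w, o) = (o + w)²
(p(1, -3) - 1*74)*(19*(-5) + 83) = ((-3 + 1)² - 1*74)*(19*(-5) + 83) = ((-2)² - 74)*(-95 + 83) = (4 - 74)*(-12) = -70*(-12) = 840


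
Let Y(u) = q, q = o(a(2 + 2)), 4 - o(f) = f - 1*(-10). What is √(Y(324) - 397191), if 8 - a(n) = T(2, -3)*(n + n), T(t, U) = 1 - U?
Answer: I*√397173 ≈ 630.22*I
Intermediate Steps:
a(n) = 8 - 8*n (a(n) = 8 - (1 - 1*(-3))*(n + n) = 8 - (1 + 3)*2*n = 8 - 4*2*n = 8 - 8*n)
o(f) = -6 - f (o(f) = 4 - (f - 1*(-10)) = 4 - (f + 10) = 4 - (10 + f) = 4 + (-10 - f) = -6 - f)
q = 18 (q = -6 - (8 - 8*(2 + 2)) = -6 - (8 - 8*4) = -6 - (8 - 32) = -6 - 1*(-24) = -6 + 24 = 18)
Y(u) = 18
√(Y(324) - 397191) = √(18 - 397191) = √(-397173) = I*√397173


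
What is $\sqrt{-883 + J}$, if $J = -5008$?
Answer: $i \sqrt{5891} \approx 76.753 i$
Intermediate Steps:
$\sqrt{-883 + J} = \sqrt{-883 - 5008} = \sqrt{-5891} = i \sqrt{5891}$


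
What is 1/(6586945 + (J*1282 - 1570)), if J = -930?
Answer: 1/5393115 ≈ 1.8542e-7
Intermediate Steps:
1/(6586945 + (J*1282 - 1570)) = 1/(6586945 + (-930*1282 - 1570)) = 1/(6586945 + (-1192260 - 1570)) = 1/(6586945 - 1193830) = 1/5393115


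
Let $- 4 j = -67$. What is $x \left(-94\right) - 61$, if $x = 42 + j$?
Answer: $- \frac{11167}{2} \approx -5583.5$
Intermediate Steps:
$j = \frac{67}{4}$ ($j = \left(- \frac{1}{4}\right) \left(-67\right) = \frac{67}{4} \approx 16.75$)
$x = \frac{235}{4}$ ($x = 42 + \frac{67}{4} = \frac{235}{4} \approx 58.75$)
$x \left(-94\right) - 61 = \frac{235}{4} \left(-94\right) - 61 = - \frac{11045}{2} - 61 = - \frac{11167}{2}$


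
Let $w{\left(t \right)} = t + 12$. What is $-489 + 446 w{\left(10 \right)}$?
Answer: $9323$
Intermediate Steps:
$w{\left(t \right)} = 12 + t$
$-489 + 446 w{\left(10 \right)} = -489 + 446 \left(12 + 10\right) = -489 + 446 \cdot 22 = -489 + 9812 = 9323$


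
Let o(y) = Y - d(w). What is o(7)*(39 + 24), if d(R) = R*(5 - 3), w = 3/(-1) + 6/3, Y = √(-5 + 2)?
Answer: 126 + 63*I*√3 ≈ 126.0 + 109.12*I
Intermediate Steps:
Y = I*√3 (Y = √(-3) = I*√3 ≈ 1.732*I)
w = -1 (w = 3*(-1) + 6*(⅓) = -3 + 2 = -1)
d(R) = 2*R (d(R) = R*2 = 2*R)
o(y) = 2 + I*√3 (o(y) = I*√3 - 2*(-1) = I*√3 - 1*(-2) = I*√3 + 2 = 2 + I*√3)
o(7)*(39 + 24) = (2 + I*√3)*(39 + 24) = (2 + I*√3)*63 = 126 + 63*I*√3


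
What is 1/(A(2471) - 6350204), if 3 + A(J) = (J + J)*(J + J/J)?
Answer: 1/5866417 ≈ 1.7046e-7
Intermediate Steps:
A(J) = -3 + 2*J*(1 + J) (A(J) = -3 + (J + J)*(J + J/J) = -3 + (2*J)*(J + 1) = -3 + (2*J)*(1 + J) = -3 + 2*J*(1 + J))
1/(A(2471) - 6350204) = 1/((-3 + 2*2471 + 2*2471²) - 6350204) = 1/((-3 + 4942 + 2*6105841) - 6350204) = 1/((-3 + 4942 + 12211682) - 6350204) = 1/(12216621 - 6350204) = 1/5866417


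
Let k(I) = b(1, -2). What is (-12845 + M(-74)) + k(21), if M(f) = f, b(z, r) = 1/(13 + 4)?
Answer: -219622/17 ≈ -12919.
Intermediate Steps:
b(z, r) = 1/17
k(I) = 1/17
(-12845 + M(-74)) + k(21) = (-12845 - 74) + 1/17 = -12919 + 1/17 = -219622/17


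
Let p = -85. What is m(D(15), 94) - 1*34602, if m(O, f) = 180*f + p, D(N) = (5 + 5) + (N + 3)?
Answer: -17767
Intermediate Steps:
D(N) = 13 + N (D(N) = 10 + (3 + N) = 13 + N)
m(O, f) = -85 + 180*f (m(O, f) = 180*f - 85 = -85 + 180*f)
m(D(15), 94) - 1*34602 = (-85 + 180*94) - 1*34602 = (-85 + 16920) - 34602 = 16835 - 34602 = -17767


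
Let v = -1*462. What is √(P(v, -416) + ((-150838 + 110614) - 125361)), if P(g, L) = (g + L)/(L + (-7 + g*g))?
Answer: I*√834878605385047/71007 ≈ 406.92*I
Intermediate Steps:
v = -462
P(g, L) = (L + g)/(-7 + L + g²) (P(g, L) = (L + g)/(L + (-7 + g²)) = (L + g)/(-7 + L + g²))
√(P(v, -416) + ((-150838 + 110614) - 125361)) = √((-416 - 462)/(-7 - 416 + (-462)²) + ((-150838 + 110614) - 125361)) = √(-878/(-7 - 416 + 213444) + (-40224 - 125361)) = √(-878/213021 - 165585) = √(-35273083163/213021) = I*√834878605385047/71007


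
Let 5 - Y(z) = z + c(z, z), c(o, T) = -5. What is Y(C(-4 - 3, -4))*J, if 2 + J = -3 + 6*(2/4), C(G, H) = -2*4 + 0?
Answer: -36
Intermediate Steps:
C(G, H) = -8 (C(G, H) = -8 + 0 = -8)
Y(z) = 10 - z (Y(z) = 5 - (z - 5) = 5 - (-5 + z) = 5 + (5 - z) = 10 - z)
J = -2 (J = -2 + (-3 + 6*(2/4)) = -2 + (-3 + 6*(2*(1/4))) = -2 + (-3 + 6*(1/2)) = -2 + (-3 + 3) = -2 + 0 = -2)
Y(C(-4 - 3, -4))*J = (10 - 1*(-8))*(-2) = (10 + 8)*(-2) = 18*(-2) = -36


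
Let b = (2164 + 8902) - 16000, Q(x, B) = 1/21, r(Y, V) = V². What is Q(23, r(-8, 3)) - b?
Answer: 103615/21 ≈ 4934.0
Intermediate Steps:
Q(x, B) = 1/21
b = -4934 (b = 11066 - 16000 = -4934)
Q(23, r(-8, 3)) - b = 1/21 - 1*(-4934) = 1/21 + 4934 = 103615/21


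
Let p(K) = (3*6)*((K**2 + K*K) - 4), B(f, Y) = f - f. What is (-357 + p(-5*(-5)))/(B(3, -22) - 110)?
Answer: -22071/110 ≈ -200.65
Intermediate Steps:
B(f, Y) = 0
p(K) = -72 + 36*K**2 (p(K) = 18*((K**2 + K**2) - 4) = 18*(2*K**2 - 4) = 18*(-4 + 2*K**2) = -72 + 36*K**2)
(-357 + p(-5*(-5)))/(B(3, -22) - 110) = (-357 + (-72 + 36*(-5*(-5))**2))/(0 - 110) = (-357 + (-72 + 36*25**2))/(-110) = (-357 + (-72 + 36*625))*(-1/110) = (-357 + (-72 + 22500))*(-1/110) = (-357 + 22428)*(-1/110) = 22071*(-1/110) = -22071/110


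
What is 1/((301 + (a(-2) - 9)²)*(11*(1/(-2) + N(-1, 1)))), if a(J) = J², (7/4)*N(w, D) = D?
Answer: 7/1793 ≈ 0.0039041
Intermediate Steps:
N(w, D) = 4*D/7
1/((301 + (a(-2) - 9)²)*(11*(1/(-2) + N(-1, 1)))) = 1/((301 + ((-2)² - 9)²)*(11*(1/(-2) + (4/7)*1))) = 1/((301 + (4 - 9)²)*(11*(-½ + 4/7))) = 1/((301 + (-5)²)*(11*(1/14))) = 1/((301 + 25)*(11/14)) = 1/(326*(11/14)) = 1/(1793/7) = 7/1793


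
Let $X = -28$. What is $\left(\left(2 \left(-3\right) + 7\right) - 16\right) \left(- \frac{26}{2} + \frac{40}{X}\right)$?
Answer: $\frac{1515}{7} \approx 216.43$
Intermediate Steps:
$\left(\left(2 \left(-3\right) + 7\right) - 16\right) \left(- \frac{26}{2} + \frac{40}{X}\right) = \left(\left(2 \left(-3\right) + 7\right) - 16\right) \left(- \frac{26}{2} + \frac{40}{-28}\right) = \left(\left(-6 + 7\right) - 16\right) \left(\left(-26\right) \frac{1}{2} + 40 \left(- \frac{1}{28}\right)\right) = \left(1 - 16\right) \left(-13 - \frac{10}{7}\right) = \left(-15\right) \left(- \frac{101}{7}\right) = \frac{1515}{7}$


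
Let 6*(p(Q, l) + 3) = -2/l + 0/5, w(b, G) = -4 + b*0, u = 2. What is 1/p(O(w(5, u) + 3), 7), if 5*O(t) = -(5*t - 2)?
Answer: -21/64 ≈ -0.32813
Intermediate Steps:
w(b, G) = -4 (w(b, G) = -4 + 0 = -4)
O(t) = ⅖ - t (O(t) = (-(5*t - 2))/5 = (-(-2 + 5*t))/5 = (2 - 5*t)/5 = ⅖ - t)
p(Q, l) = -3 - 1/(3*l) (p(Q, l) = -3 + (-2/l + 0/5)/6 = -3 + (-2/l + 0*(⅕))/6 = -3 + (-2/l + 0)/6 = -3 + (-2/l)/6 = -3 - 1/(3*l))
1/p(O(w(5, u) + 3), 7) = 1/(-3 - ⅓/7) = 1/(-3 - ⅓*⅐) = 1/(-3 - 1/21) = 1/(-64/21) = -21/64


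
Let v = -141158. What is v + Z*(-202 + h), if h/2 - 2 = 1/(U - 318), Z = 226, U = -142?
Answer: -21379303/115 ≈ -1.8591e+5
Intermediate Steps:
h = 919/230 (h = 4 + 2/(-142 - 318) = 4 + 2/(-460) = 4 + 2*(-1/460) = 4 - 1/230 = 919/230 ≈ 3.9957)
v + Z*(-202 + h) = -141158 + 226*(-202 + 919/230) = -141158 + 226*(-45541/230) = -141158 - 5146133/115 = -21379303/115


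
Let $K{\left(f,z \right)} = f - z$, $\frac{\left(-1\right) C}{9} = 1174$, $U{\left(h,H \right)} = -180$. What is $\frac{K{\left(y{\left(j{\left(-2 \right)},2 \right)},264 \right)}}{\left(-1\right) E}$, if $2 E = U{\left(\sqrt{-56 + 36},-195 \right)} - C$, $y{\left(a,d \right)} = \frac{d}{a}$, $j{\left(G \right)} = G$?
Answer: $\frac{265}{5193} \approx 0.05103$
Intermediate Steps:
$C = -10566$ ($C = \left(-9\right) 1174 = -10566$)
$E = 5193$ ($E = \frac{-180 - -10566}{2} = \frac{-180 + 10566}{2} = \frac{1}{2} \cdot 10386 = 5193$)
$\frac{K{\left(y{\left(j{\left(-2 \right)},2 \right)},264 \right)}}{\left(-1\right) E} = \frac{\frac{2}{-2} - 264}{\left(-1\right) 5193} = \frac{2 \left(- \frac{1}{2}\right) - 264}{-5193} = \left(-1 - 264\right) \left(- \frac{1}{5193}\right) = \left(-265\right) \left(- \frac{1}{5193}\right) = \frac{265}{5193}$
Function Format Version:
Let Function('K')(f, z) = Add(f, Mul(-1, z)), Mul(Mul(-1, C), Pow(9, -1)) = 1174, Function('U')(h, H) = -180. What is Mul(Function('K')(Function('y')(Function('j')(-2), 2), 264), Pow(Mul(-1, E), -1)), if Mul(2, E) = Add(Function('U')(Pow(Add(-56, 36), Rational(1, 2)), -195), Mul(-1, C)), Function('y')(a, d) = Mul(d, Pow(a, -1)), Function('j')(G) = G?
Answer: Rational(265, 5193) ≈ 0.051030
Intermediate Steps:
C = -10566 (C = Mul(-9, 1174) = -10566)
E = 5193 (E = Mul(Rational(1, 2), Add(-180, Mul(-1, -10566))) = Mul(Rational(1, 2), Add(-180, 10566)) = Mul(Rational(1, 2), 10386) = 5193)
Mul(Function('K')(Function('y')(Function('j')(-2), 2), 264), Pow(Mul(-1, E), -1)) = Mul(Add(Mul(2, Pow(-2, -1)), Mul(-1, 264)), Pow(Mul(-1, 5193), -1)) = Mul(Add(Mul(2, Rational(-1, 2)), -264), Pow(-5193, -1)) = Mul(Add(-1, -264), Rational(-1, 5193)) = Mul(-265, Rational(-1, 5193)) = Rational(265, 5193)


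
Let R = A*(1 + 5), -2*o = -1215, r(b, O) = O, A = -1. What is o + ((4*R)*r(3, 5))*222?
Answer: -52065/2 ≈ -26033.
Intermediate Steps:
o = 1215/2 (o = -½*(-1215) = 1215/2 ≈ 607.50)
R = -6 (R = -(1 + 5) = -1*6 = -6)
o + ((4*R)*r(3, 5))*222 = 1215/2 + ((4*(-6))*5)*222 = 1215/2 - 24*5*222 = 1215/2 - 120*222 = 1215/2 - 26640 = -52065/2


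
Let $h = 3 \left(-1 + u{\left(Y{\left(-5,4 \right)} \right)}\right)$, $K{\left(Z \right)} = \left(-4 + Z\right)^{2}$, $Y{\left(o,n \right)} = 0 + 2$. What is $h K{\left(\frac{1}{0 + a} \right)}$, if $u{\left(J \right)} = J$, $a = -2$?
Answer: $\frac{243}{4} \approx 60.75$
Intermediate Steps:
$Y{\left(o,n \right)} = 2$
$h = 3$ ($h = 3 \left(-1 + 2\right) = 3 \cdot 1 = 3$)
$h K{\left(\frac{1}{0 + a} \right)} = 3 \left(-4 + \frac{1}{0 - 2}\right)^{2} = 3 \left(-4 + \frac{1}{-2}\right)^{2} = 3 \left(-4 - \frac{1}{2}\right)^{2} = 3 \left(- \frac{9}{2}\right)^{2} = 3 \cdot \frac{81}{4} = \frac{243}{4}$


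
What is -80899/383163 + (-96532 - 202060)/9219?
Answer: -5483581637/168208557 ≈ -32.600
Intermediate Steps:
-80899/383163 + (-96532 - 202060)/9219 = -80899*1/383163 - 298592*1/9219 = -80899/383163 - 42656/1317 = -5483581637/168208557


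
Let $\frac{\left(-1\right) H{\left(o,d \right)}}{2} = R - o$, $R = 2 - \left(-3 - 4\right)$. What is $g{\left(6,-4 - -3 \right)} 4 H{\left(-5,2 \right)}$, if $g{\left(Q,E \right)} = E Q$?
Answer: $672$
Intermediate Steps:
$R = 9$ ($R = 2 - \left(-3 - 4\right) = 2 - -7 = 2 + 7 = 9$)
$H{\left(o,d \right)} = -18 + 2 o$ ($H{\left(o,d \right)} = - 2 \left(9 - o\right) = -18 + 2 o$)
$g{\left(6,-4 - -3 \right)} 4 H{\left(-5,2 \right)} = \left(-4 - -3\right) 6 \cdot 4 \left(-18 + 2 \left(-5\right)\right) = \left(-4 + 3\right) 6 \cdot 4 \left(-18 - 10\right) = \left(-1\right) 6 \cdot 4 \left(-28\right) = \left(-6\right) 4 \left(-28\right) = \left(-24\right) \left(-28\right) = 672$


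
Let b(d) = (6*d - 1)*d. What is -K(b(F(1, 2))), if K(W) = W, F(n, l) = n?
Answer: -5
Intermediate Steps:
b(d) = d*(-1 + 6*d) (b(d) = (-1 + 6*d)*d = d*(-1 + 6*d))
-K(b(F(1, 2))) = -(-1 + 6*1) = -(-1 + 6) = -5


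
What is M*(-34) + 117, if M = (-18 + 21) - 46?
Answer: 1579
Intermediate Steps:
M = -43 (M = 3 - 46 = -43)
M*(-34) + 117 = -43*(-34) + 117 = 1462 + 117 = 1579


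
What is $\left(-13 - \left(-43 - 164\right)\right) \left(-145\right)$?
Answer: $-28130$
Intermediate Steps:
$\left(-13 - \left(-43 - 164\right)\right) \left(-145\right) = \left(-13 - -207\right) \left(-145\right) = \left(-13 + 207\right) \left(-145\right) = 194 \left(-145\right) = -28130$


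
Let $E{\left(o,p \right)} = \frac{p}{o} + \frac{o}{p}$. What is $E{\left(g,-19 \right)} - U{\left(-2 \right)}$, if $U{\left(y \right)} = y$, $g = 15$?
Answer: $- \frac{16}{285} \approx -0.05614$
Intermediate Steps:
$E{\left(o,p \right)} = \frac{o}{p} + \frac{p}{o}$
$E{\left(g,-19 \right)} - U{\left(-2 \right)} = \left(\frac{15}{-19} - \frac{19}{15}\right) - -2 = \left(15 \left(- \frac{1}{19}\right) - \frac{19}{15}\right) + 2 = \left(- \frac{15}{19} - \frac{19}{15}\right) + 2 = - \frac{586}{285} + 2 = - \frac{16}{285}$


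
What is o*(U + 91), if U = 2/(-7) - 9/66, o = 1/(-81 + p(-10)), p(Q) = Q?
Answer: -1073/1078 ≈ -0.99536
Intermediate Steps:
o = -1/91 (o = 1/(-81 - 10) = 1/(-91) = -1/91 ≈ -0.010989)
U = -65/154 (U = 2*(-1/7) - 9*1/66 = -2/7 - 3/22 = -65/154 ≈ -0.42208)
o*(U + 91) = -(-65/154 + 91)/91 = -1/91*13949/154 = -1073/1078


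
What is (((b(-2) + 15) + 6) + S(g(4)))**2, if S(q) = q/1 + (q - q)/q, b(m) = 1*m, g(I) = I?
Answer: 529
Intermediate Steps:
b(m) = m
S(q) = q (S(q) = q*1 + 0/q = q + 0 = q)
(((b(-2) + 15) + 6) + S(g(4)))**2 = (((-2 + 15) + 6) + 4)**2 = ((13 + 6) + 4)**2 = (19 + 4)**2 = 23**2 = 529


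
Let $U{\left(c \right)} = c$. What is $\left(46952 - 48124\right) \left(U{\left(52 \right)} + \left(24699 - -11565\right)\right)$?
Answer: $-42562352$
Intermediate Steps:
$\left(46952 - 48124\right) \left(U{\left(52 \right)} + \left(24699 - -11565\right)\right) = \left(46952 - 48124\right) \left(52 + \left(24699 - -11565\right)\right) = - 1172 \left(52 + \left(24699 + 11565\right)\right) = - 1172 \left(52 + 36264\right) = \left(-1172\right) 36316 = -42562352$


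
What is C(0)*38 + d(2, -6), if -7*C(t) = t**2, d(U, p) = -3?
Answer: -3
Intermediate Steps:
C(t) = -t**2/7
C(0)*38 + d(2, -6) = -1/7*0**2*38 - 3 = -1/7*0*38 - 3 = 0*38 - 3 = 0 - 3 = -3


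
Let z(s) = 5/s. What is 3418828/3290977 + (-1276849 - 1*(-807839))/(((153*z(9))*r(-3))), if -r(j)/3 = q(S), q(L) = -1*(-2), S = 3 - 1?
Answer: 154524472505/167839827 ≈ 920.67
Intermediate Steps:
S = 2
q(L) = 2
r(j) = -6 (r(j) = -3*2 = -6)
3418828/3290977 + (-1276849 - 1*(-807839))/(((153*z(9))*r(-3))) = 3418828/3290977 + (-1276849 - 1*(-807839))/(((153*(5/9))*(-6))) = 3418828*(1/3290977) + (-1276849 + 807839)/(((153*(5*(1/9)))*(-6))) = 3418828/3290977 - 469010/((153*(5/9))*(-6)) = 3418828/3290977 - 469010/(85*(-6)) = 3418828/3290977 - 469010/(-510) = 3418828/3290977 - 469010*(-1/510) = 3418828/3290977 + 46901/51 = 154524472505/167839827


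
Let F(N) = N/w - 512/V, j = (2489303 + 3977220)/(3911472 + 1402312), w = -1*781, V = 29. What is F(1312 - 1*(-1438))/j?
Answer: -33098801424/1902081551 ≈ -17.401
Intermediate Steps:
w = -781
j = 923789/759112 (j = 6466523/5313784 = 6466523*(1/5313784) = 923789/759112 ≈ 1.2169)
F(N) = -512/29 - N/781 (F(N) = N/(-781) - 512/29 = N*(-1/781) - 512*1/29 = -N/781 - 512/29 = -512/29 - N/781)
F(1312 - 1*(-1438))/j = (-512/29 - (1312 - 1*(-1438))/781)/(923789/759112) = (-512/29 - (1312 + 1438)/781)*(759112/923789) = (-512/29 - 1/781*2750)*(759112/923789) = (-512/29 - 250/71)*(759112/923789) = -43602/2059*759112/923789 = -33098801424/1902081551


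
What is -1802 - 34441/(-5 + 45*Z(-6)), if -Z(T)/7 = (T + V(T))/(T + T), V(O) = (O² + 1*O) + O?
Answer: -159432/85 ≈ -1875.7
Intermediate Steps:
V(O) = O² + 2*O (V(O) = (O² + O) + O = (O + O²) + O = O² + 2*O)
Z(T) = -7*(T + T*(2 + T))/(2*T) (Z(T) = -7*(T + T*(2 + T))/(T + T) = -7*(T + T*(2 + T))/(2*T))
-1802 - 34441/(-5 + 45*Z(-6)) = -1802 - 34441/(-5 + 45*(-21/2 - 7/2*(-6))) = -1802 - 34441/(-5 + 45*(-21/2 + 21)) = -1802 - 34441/(-5 + 45*(21/2)) = -1802 - 34441/(-5 + 945/2) = -1802 - 34441/935/2 = -1802 - 34441*2/935 = -1802 - 6262/85 = -159432/85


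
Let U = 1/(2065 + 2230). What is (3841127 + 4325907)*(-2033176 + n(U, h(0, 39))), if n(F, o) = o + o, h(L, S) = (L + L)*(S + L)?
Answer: -16605017519984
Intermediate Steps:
U = 1/4295 ≈ 0.00023283
h(L, S) = 2*L*(L + S) (h(L, S) = (2*L)*(L + S) = 2*L*(L + S))
n(F, o) = 2*o
(3841127 + 4325907)*(-2033176 + n(U, h(0, 39))) = (3841127 + 4325907)*(-2033176 + 2*(2*0*(0 + 39))) = 8167034*(-2033176 + 2*(2*0*39)) = 8167034*(-2033176 + 2*0) = 8167034*(-2033176 + 0) = 8167034*(-2033176) = -16605017519984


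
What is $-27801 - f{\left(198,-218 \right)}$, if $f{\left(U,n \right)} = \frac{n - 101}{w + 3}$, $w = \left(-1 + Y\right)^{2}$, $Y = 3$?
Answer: $- \frac{194288}{7} \approx -27755.0$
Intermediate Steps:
$w = 4$ ($w = \left(-1 + 3\right)^{2} = 2^{2} = 4$)
$f{\left(U,n \right)} = - \frac{101}{7} + \frac{n}{7}$ ($f{\left(U,n \right)} = \frac{n - 101}{4 + 3} = \frac{-101 + n}{7} = \left(-101 + n\right) \frac{1}{7} = - \frac{101}{7} + \frac{n}{7}$)
$-27801 - f{\left(198,-218 \right)} = -27801 - \left(- \frac{101}{7} + \frac{1}{7} \left(-218\right)\right) = -27801 - \left(- \frac{101}{7} - \frac{218}{7}\right) = -27801 - - \frac{319}{7} = -27801 + \frac{319}{7} = - \frac{194288}{7}$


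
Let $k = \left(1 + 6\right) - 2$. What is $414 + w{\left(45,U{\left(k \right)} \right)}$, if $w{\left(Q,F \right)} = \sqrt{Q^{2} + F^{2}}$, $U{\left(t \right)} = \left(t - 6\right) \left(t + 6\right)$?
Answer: $414 + \sqrt{2146} \approx 460.33$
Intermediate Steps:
$k = 5$ ($k = 7 - 2 = 5$)
$U{\left(t \right)} = \left(-6 + t\right) \left(6 + t\right)$
$w{\left(Q,F \right)} = \sqrt{F^{2} + Q^{2}}$
$414 + w{\left(45,U{\left(k \right)} \right)} = 414 + \sqrt{\left(-36 + 5^{2}\right)^{2} + 45^{2}} = 414 + \sqrt{\left(-36 + 25\right)^{2} + 2025} = 414 + \sqrt{\left(-11\right)^{2} + 2025} = 414 + \sqrt{121 + 2025} = 414 + \sqrt{2146}$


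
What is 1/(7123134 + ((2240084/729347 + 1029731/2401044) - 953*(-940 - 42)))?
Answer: 1751194238268/14112845471888509993 ≈ 1.2409e-7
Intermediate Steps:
1/(7123134 + ((2240084/729347 + 1029731/2401044) - 953*(-940 - 42))) = 1/(7123134 + ((2240084*(1/729347) + 1029731*(1/2401044)) - 953*(-982))) = 1/(7123134 + ((2240084/729347 + 1029731/2401044) - 1*(-935846))) = 1/(7123134 + (6129571463353/1751194238268 + 935846)) = 1/(7123134 + 1638854252677618081/1751194238268) = 1/(14112845471888509993/1751194238268) = 1751194238268/14112845471888509993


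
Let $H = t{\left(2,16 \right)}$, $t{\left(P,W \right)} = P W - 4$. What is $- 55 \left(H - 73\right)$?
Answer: $2475$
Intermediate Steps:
$t{\left(P,W \right)} = -4 + P W$
$H = 28$ ($H = -4 + 2 \cdot 16 = -4 + 32 = 28$)
$- 55 \left(H - 73\right) = - 55 \left(28 - 73\right) = \left(-55\right) \left(-45\right) = 2475$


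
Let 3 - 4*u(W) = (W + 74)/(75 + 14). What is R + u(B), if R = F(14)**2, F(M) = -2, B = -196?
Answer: 1813/356 ≈ 5.0927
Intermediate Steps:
R = 4 (R = (-2)**2 = 4)
u(W) = 193/356 - W/356 (u(W) = 3/4 - (W + 74)/(4*(75 + 14)) = 3/4 - (74 + W)/(4*89) = 3/4 - (74/89 + W/89)/4 = 3/4 + (-37/178 - W/356) = 193/356 - W/356)
R + u(B) = 4 + (193/356 - 1/356*(-196)) = 4 + (193/356 + 49/89) = 4 + 389/356 = 1813/356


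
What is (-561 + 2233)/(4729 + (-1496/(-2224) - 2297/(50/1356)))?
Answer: -1056400/36370593 ≈ -0.029045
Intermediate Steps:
(-561 + 2233)/(4729 + (-1496/(-2224) - 2297/(50/1356))) = 1672/(4729 + (-1496*(-1/2224) - 2297/(50*(1/1356)))) = 1672/(4729 + (187/278 - 2297/25/678)) = 1672/(4729 + (187/278 - 2297*678/25)) = 1672/(4729 + (187/278 - 1557366/25)) = 1672/(4729 - 432943073/6950) = 1672/(-400076523/6950) = 1672*(-6950/400076523) = -1056400/36370593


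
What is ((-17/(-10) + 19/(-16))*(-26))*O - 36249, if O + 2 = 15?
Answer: -1456889/40 ≈ -36422.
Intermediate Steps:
O = 13 (O = -2 + 15 = 13)
((-17/(-10) + 19/(-16))*(-26))*O - 36249 = ((-17/(-10) + 19/(-16))*(-26))*13 - 36249 = ((-17*(-1/10) + 19*(-1/16))*(-26))*13 - 36249 = ((17/10 - 19/16)*(-26))*13 - 36249 = ((41/80)*(-26))*13 - 36249 = -533/40*13 - 36249 = -6929/40 - 36249 = -1456889/40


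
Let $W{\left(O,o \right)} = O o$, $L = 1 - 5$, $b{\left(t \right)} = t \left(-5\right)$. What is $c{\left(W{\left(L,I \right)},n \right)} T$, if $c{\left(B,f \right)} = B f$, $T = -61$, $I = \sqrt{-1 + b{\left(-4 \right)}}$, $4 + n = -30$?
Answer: $- 8296 \sqrt{19} \approx -36161.0$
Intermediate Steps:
$n = -34$ ($n = -4 - 30 = -34$)
$b{\left(t \right)} = - 5 t$
$L = -4$
$I = \sqrt{19}$ ($I = \sqrt{-1 - -20} = \sqrt{-1 + 20} = \sqrt{19} \approx 4.3589$)
$c{\left(W{\left(L,I \right)},n \right)} T = - 4 \sqrt{19} \left(-34\right) \left(-61\right) = 136 \sqrt{19} \left(-61\right) = - 8296 \sqrt{19}$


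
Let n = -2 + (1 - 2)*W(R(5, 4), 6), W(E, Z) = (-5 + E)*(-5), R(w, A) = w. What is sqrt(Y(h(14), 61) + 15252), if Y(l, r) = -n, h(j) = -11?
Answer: sqrt(15254) ≈ 123.51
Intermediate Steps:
W(E, Z) = 25 - 5*E
n = -2 (n = -2 + (1 - 2)*(25 - 5*5) = -2 - (25 - 25) = -2 - 1*0 = -2 + 0 = -2)
Y(l, r) = 2 (Y(l, r) = -1*(-2) = 2)
sqrt(Y(h(14), 61) + 15252) = sqrt(2 + 15252) = sqrt(15254)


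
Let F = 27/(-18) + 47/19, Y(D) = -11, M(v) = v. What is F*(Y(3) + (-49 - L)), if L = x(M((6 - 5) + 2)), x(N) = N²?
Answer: -2553/38 ≈ -67.184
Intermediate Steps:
L = 9 (L = ((6 - 5) + 2)² = (1 + 2)² = 3² = 9)
F = 37/38 (F = 27*(-1/18) + 47*(1/19) = -3/2 + 47/19 = 37/38 ≈ 0.97368)
F*(Y(3) + (-49 - L)) = 37*(-11 + (-49 - 1*9))/38 = 37*(-11 + (-49 - 9))/38 = 37*(-11 - 58)/38 = (37/38)*(-69) = -2553/38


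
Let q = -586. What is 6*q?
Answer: -3516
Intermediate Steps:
6*q = 6*(-586) = -3516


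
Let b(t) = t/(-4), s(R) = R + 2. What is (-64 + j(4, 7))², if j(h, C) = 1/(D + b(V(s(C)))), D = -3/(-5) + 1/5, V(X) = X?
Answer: 3519376/841 ≈ 4184.8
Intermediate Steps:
s(R) = 2 + R
b(t) = -t/4 (b(t) = t*(-¼) = -t/4)
D = ⅘ (D = -3*(-⅕) + 1*(⅕) = ⅗ + ⅕ = ⅘ ≈ 0.80000)
j(h, C) = 1/(3/10 - C/4) (j(h, C) = 1/(⅘ - (2 + C)/4) = 1/(⅘ + (-½ - C/4)) = 1/(3/10 - C/4))
(-64 + j(4, 7))² = (-64 - 20/(-6 + 5*7))² = (-64 - 20/(-6 + 35))² = (-64 - 20/29)² = (-1876/29)² = 3519376/841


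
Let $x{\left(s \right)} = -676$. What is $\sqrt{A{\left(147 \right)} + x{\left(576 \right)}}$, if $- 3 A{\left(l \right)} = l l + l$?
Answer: $2 i \sqrt{1982} \approx 89.039 i$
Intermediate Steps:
$A{\left(l \right)} = - \frac{l}{3} - \frac{l^{2}}{3}$ ($A{\left(l \right)} = - \frac{l l + l}{3} = - \frac{l^{2} + l}{3} = - \frac{l + l^{2}}{3} = - \frac{l}{3} - \frac{l^{2}}{3}$)
$\sqrt{A{\left(147 \right)} + x{\left(576 \right)}} = \sqrt{\left(- \frac{1}{3}\right) 147 \left(1 + 147\right) - 676} = \sqrt{\left(- \frac{1}{3}\right) 147 \cdot 148 - 676} = \sqrt{-7252 - 676} = \sqrt{-7928} = 2 i \sqrt{1982}$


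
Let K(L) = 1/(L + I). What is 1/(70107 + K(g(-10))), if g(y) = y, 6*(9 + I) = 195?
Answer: 27/1892891 ≈ 1.4264e-5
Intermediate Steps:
I = 47/2 (I = -9 + (⅙)*195 = -9 + 65/2 = 47/2 ≈ 23.500)
K(L) = 1/(47/2 + L) (K(L) = 1/(L + 47/2) = 1/(47/2 + L))
1/(70107 + K(g(-10))) = 1/(70107 + 2/(47 + 2*(-10))) = 1/(70107 + 2/(47 - 20)) = 1/(70107 + 2/27) = 1/(1892891/27) = 27/1892891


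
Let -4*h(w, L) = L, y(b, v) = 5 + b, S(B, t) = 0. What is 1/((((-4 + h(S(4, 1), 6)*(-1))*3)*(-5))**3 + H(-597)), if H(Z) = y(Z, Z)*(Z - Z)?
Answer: 8/421875 ≈ 1.8963e-5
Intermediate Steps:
h(w, L) = -L/4
H(Z) = 0 (H(Z) = (5 + Z)*(Z - Z) = (5 + Z)*0 = 0)
1/((((-4 + h(S(4, 1), 6)*(-1))*3)*(-5))**3 + H(-597)) = 1/((((-4 - 1/4*6*(-1))*3)*(-5))**3 + 0) = 1/((((-4 - 3/2*(-1))*3)*(-5))**3 + 0) = 1/((((-4 + 3/2)*3)*(-5))**3 + 0) = 1/((-5/2*3*(-5))**3 + 0) = 1/((-15/2*(-5))**3 + 0) = 1/((75/2)**3 + 0) = 1/(421875/8 + 0) = 1/(421875/8) = 8/421875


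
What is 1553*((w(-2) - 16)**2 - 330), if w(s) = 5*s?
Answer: 537338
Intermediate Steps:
1553*((w(-2) - 16)**2 - 330) = 1553*((5*(-2) - 16)**2 - 330) = 1553*((-10 - 16)**2 - 330) = 1553*((-26)**2 - 330) = 1553*(676 - 330) = 1553*346 = 537338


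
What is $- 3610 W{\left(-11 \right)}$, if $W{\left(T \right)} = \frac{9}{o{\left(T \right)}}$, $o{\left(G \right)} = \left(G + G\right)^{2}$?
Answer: $- \frac{16245}{242} \approx -67.128$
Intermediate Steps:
$o{\left(G \right)} = 4 G^{2}$ ($o{\left(G \right)} = \left(2 G\right)^{2} = 4 G^{2}$)
$W{\left(T \right)} = \frac{9}{4 T^{2}}$
$- 3610 W{\left(-11 \right)} = - 3610 \frac{9}{4 \cdot 121} = - 3610 \cdot \frac{9}{4} \cdot \frac{1}{121} = \left(-3610\right) \frac{9}{484} = - \frac{16245}{242}$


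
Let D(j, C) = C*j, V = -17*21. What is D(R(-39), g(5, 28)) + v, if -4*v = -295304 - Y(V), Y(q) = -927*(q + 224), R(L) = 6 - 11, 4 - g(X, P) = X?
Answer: 418615/4 ≈ 1.0465e+5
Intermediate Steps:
g(X, P) = 4 - X
V = -357
R(L) = -5
Y(q) = -207648 - 927*q (Y(q) = -927*(224 + q) = -207648 - 927*q)
v = 418595/4 (v = -(-295304 - (-207648 - 927*(-357)))/4 = -(-295304 - (-207648 + 330939))/4 = -(-295304 - 1*123291)/4 = -(-295304 - 123291)/4 = -1/4*(-418595) = 418595/4 ≈ 1.0465e+5)
D(R(-39), g(5, 28)) + v = (4 - 1*5)*(-5) + 418595/4 = (4 - 5)*(-5) + 418595/4 = -1*(-5) + 418595/4 = 5 + 418595/4 = 418615/4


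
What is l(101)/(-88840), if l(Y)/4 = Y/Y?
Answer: -1/22210 ≈ -4.5025e-5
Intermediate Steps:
l(Y) = 4 (l(Y) = 4*(Y/Y) = 4*1 = 4)
l(101)/(-88840) = 4/(-88840) = 4*(-1/88840) = -1/22210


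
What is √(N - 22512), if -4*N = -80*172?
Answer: 8*I*√298 ≈ 138.1*I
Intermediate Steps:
N = 3440 (N = -(-20)*172 = -¼*(-13760) = 3440)
√(N - 22512) = √(3440 - 22512) = √(-19072) = 8*I*√298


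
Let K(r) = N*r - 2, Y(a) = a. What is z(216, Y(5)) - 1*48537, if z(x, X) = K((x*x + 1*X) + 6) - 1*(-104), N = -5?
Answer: -281770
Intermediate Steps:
K(r) = -2 - 5*r (K(r) = -5*r - 2 = -2 - 5*r)
z(x, X) = 72 - 5*X - 5*x**2 (z(x, X) = (-2 - 5*((x*x + 1*X) + 6)) - 1*(-104) = (-2 - 5*((x**2 + X) + 6)) + 104 = (-2 - 5*((X + x**2) + 6)) + 104 = (-2 - 5*(6 + X + x**2)) + 104 = (-2 + (-30 - 5*X - 5*x**2)) + 104 = (-32 - 5*X - 5*x**2) + 104 = 72 - 5*X - 5*x**2)
z(216, Y(5)) - 1*48537 = (72 - 5*5 - 5*216**2) - 1*48537 = (72 - 25 - 5*46656) - 48537 = (72 - 25 - 233280) - 48537 = -233233 - 48537 = -281770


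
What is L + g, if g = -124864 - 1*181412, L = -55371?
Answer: -361647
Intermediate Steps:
g = -306276 (g = -124864 - 181412 = -306276)
L + g = -55371 - 306276 = -361647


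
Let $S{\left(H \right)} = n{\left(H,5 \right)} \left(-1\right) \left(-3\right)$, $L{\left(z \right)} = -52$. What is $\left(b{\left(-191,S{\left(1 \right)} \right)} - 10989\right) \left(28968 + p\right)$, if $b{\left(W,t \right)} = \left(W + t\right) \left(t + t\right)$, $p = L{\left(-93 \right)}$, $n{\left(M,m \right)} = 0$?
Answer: $-317757924$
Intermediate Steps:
$S{\left(H \right)} = 0$ ($S{\left(H \right)} = 0 \left(-1\right) \left(-3\right) = 0 \left(-3\right) = 0$)
$p = -52$
$b{\left(W,t \right)} = 2 t \left(W + t\right)$ ($b{\left(W,t \right)} = \left(W + t\right) 2 t = 2 t \left(W + t\right)$)
$\left(b{\left(-191,S{\left(1 \right)} \right)} - 10989\right) \left(28968 + p\right) = \left(2 \cdot 0 \left(-191 + 0\right) - 10989\right) \left(28968 - 52\right) = \left(2 \cdot 0 \left(-191\right) - 10989\right) 28916 = \left(0 - 10989\right) 28916 = \left(-10989\right) 28916 = -317757924$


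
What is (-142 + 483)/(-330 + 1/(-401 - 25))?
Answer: -145266/140581 ≈ -1.0333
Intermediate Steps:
(-142 + 483)/(-330 + 1/(-401 - 25)) = 341/(-330 + 1/(-426)) = 341/(-330 - 1/426) = 341/(-140581/426) = 341*(-426/140581) = -145266/140581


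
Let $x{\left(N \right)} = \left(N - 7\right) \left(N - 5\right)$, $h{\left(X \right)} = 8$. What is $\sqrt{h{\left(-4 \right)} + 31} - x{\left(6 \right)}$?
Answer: $1 + \sqrt{39} \approx 7.245$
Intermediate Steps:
$x{\left(N \right)} = \left(-7 + N\right) \left(-5 + N\right)$ ($x{\left(N \right)} = \left(N - 7\right) \left(-5 + N\right) = \left(-7 + N\right) \left(-5 + N\right)$)
$\sqrt{h{\left(-4 \right)} + 31} - x{\left(6 \right)} = \sqrt{8 + 31} - \left(35 + 6^{2} - 72\right) = \sqrt{39} - \left(35 + 36 - 72\right) = \sqrt{39} - -1 = \sqrt{39} + 1 = 1 + \sqrt{39}$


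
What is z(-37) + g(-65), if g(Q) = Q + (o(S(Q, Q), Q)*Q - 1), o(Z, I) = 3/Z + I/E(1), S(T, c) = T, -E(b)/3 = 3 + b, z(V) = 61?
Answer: -4249/12 ≈ -354.08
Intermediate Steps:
E(b) = -9 - 3*b (E(b) = -3*(3 + b) = -9 - 3*b)
o(Z, I) = 3/Z - I/12 (o(Z, I) = 3/Z + I/(-9 - 3*1) = 3/Z + I/(-9 - 3) = 3/Z + I/(-12) = 3/Z + I*(-1/12) = 3/Z - I/12)
g(Q) = -1 + Q + Q*(3/Q - Q/12) (g(Q) = Q + ((3/Q - Q/12)*Q - 1) = Q + (Q*(3/Q - Q/12) - 1) = Q + (-1 + Q*(3/Q - Q/12)) = -1 + Q + Q*(3/Q - Q/12))
z(-37) + g(-65) = 61 + (2 - 65 - 1/12*(-65)**2) = 61 + (2 - 65 - 1/12*4225) = 61 + (2 - 65 - 4225/12) = 61 - 4981/12 = -4249/12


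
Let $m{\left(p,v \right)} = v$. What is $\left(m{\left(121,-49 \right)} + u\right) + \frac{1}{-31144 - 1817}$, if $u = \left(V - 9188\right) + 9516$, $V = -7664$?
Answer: $- \frac{243416986}{32961} \approx -7385.0$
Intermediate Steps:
$u = -7336$ ($u = \left(-7664 - 9188\right) + 9516 = -16852 + 9516 = -7336$)
$\left(m{\left(121,-49 \right)} + u\right) + \frac{1}{-31144 - 1817} = \left(-49 - 7336\right) + \frac{1}{-31144 - 1817} = -7385 + \frac{1}{-32961} = -7385 - \frac{1}{32961} = - \frac{243416986}{32961}$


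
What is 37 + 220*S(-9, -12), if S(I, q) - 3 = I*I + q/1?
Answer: 15877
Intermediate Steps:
S(I, q) = 3 + q + I² (S(I, q) = 3 + (I*I + q/1) = 3 + (I² + q*1) = 3 + (I² + q) = 3 + (q + I²) = 3 + q + I²)
37 + 220*S(-9, -12) = 37 + 220*(3 - 12 + (-9)²) = 37 + 220*(3 - 12 + 81) = 37 + 220*72 = 37 + 15840 = 15877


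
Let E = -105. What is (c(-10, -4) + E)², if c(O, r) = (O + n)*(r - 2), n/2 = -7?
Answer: 1521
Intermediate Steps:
n = -14 (n = 2*(-7) = -14)
c(O, r) = (-14 + O)*(-2 + r) (c(O, r) = (O - 14)*(r - 2) = (-14 + O)*(-2 + r))
(c(-10, -4) + E)² = ((28 - 14*(-4) - 2*(-10) - 10*(-4)) - 105)² = ((28 + 56 + 20 + 40) - 105)² = (144 - 105)² = 39² = 1521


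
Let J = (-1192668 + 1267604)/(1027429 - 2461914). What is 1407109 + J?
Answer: 69602644101/49465 ≈ 1.4071e+6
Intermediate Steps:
J = -2584/49465 (J = 74936/(-1434485) = 74936*(-1/1434485) = -2584/49465 ≈ -0.052239)
1407109 + J = 1407109 - 2584/49465 = 69602644101/49465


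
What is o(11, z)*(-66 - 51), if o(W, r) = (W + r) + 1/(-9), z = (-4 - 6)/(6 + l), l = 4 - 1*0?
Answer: -1157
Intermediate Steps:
l = 4 (l = 4 + 0 = 4)
z = -1 (z = (-4 - 6)/(6 + 4) = -10/10 = -10*1/10 = -1)
o(W, r) = -1/9 + W + r (o(W, r) = (W + r) - 1/9 = -1/9 + W + r)
o(11, z)*(-66 - 51) = (-1/9 + 11 - 1)*(-66 - 51) = (89/9)*(-117) = -1157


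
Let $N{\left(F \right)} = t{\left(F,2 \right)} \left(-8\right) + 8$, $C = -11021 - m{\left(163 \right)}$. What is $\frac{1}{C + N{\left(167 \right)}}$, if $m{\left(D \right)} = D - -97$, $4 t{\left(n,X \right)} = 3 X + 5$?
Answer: $- \frac{1}{11295} \approx -8.8535 \cdot 10^{-5}$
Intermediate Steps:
$t{\left(n,X \right)} = \frac{5}{4} + \frac{3 X}{4}$ ($t{\left(n,X \right)} = \frac{3 X + 5}{4} = \frac{5 + 3 X}{4} = \frac{5}{4} + \frac{3 X}{4}$)
$m{\left(D \right)} = 97 + D$ ($m{\left(D \right)} = D + 97 = 97 + D$)
$C = -11281$ ($C = -11021 - \left(97 + 163\right) = -11021 - 260 = -11281$)
$N{\left(F \right)} = -14$ ($N{\left(F \right)} = \left(\frac{5}{4} + \frac{3}{4} \cdot 2\right) \left(-8\right) + 8 = \left(\frac{5}{4} + \frac{3}{2}\right) \left(-8\right) + 8 = \frac{11}{4} \left(-8\right) + 8 = -22 + 8 = -14$)
$\frac{1}{C + N{\left(167 \right)}} = \frac{1}{-11281 - 14} = \frac{1}{-11295} = - \frac{1}{11295}$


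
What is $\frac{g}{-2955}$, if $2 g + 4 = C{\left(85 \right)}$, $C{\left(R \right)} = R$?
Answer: $- \frac{27}{1970} \approx -0.013706$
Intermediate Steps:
$g = \frac{81}{2}$ ($g = -2 + \frac{1}{2} \cdot 85 = -2 + \frac{85}{2} = \frac{81}{2} \approx 40.5$)
$\frac{g}{-2955} = \frac{81}{2 \left(-2955\right)} = \frac{81}{2} \left(- \frac{1}{2955}\right) = - \frac{27}{1970}$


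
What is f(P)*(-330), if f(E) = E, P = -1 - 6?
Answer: 2310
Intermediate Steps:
P = -7
f(P)*(-330) = -7*(-330) = 2310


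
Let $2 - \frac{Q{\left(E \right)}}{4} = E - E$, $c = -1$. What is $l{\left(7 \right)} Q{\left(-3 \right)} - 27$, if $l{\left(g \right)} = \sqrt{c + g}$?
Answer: $-27 + 8 \sqrt{6} \approx -7.4041$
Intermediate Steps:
$Q{\left(E \right)} = 8$ ($Q{\left(E \right)} = 8 - 4 \left(E - E\right) = 8 - 0 = 8 + 0 = 8$)
$l{\left(g \right)} = \sqrt{-1 + g}$
$l{\left(7 \right)} Q{\left(-3 \right)} - 27 = \sqrt{-1 + 7} \cdot 8 - 27 = \sqrt{6} \cdot 8 - 27 = 8 \sqrt{6} - 27 = -27 + 8 \sqrt{6}$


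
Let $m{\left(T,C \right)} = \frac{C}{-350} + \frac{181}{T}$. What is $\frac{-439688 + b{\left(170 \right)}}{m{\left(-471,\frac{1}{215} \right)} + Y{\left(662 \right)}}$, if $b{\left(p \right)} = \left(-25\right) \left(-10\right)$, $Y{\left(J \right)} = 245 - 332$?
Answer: $\frac{15574891174500}{3097139971} \approx 5028.8$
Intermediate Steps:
$m{\left(T,C \right)} = \frac{181}{T} - \frac{C}{350}$ ($m{\left(T,C \right)} = C \left(- \frac{1}{350}\right) + \frac{181}{T} = - \frac{C}{350} + \frac{181}{T} = \frac{181}{T} - \frac{C}{350}$)
$Y{\left(J \right)} = -87$
$b{\left(p \right)} = 250$
$\frac{-439688 + b{\left(170 \right)}}{m{\left(-471,\frac{1}{215} \right)} + Y{\left(662 \right)}} = \frac{-439688 + 250}{\left(\frac{181}{-471} - \frac{1}{350 \cdot 215}\right) - 87} = - \frac{439438}{\left(181 \left(- \frac{1}{471}\right) - \frac{1}{75250}\right) - 87} = - \frac{439438}{\left(- \frac{181}{471} - \frac{1}{75250}\right) - 87} = - \frac{439438}{- \frac{13620721}{35442750} - 87} = - \frac{439438}{- \frac{3097139971}{35442750}} = \left(-439438\right) \left(- \frac{35442750}{3097139971}\right) = \frac{15574891174500}{3097139971}$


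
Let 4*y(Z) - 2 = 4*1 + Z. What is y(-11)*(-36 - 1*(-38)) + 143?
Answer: 281/2 ≈ 140.50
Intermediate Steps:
y(Z) = 3/2 + Z/4 (y(Z) = ½ + (4*1 + Z)/4 = ½ + (4 + Z)/4 = ½ + (1 + Z/4) = 3/2 + Z/4)
y(-11)*(-36 - 1*(-38)) + 143 = (3/2 + (¼)*(-11))*(-36 - 1*(-38)) + 143 = (3/2 - 11/4)*(-36 + 38) + 143 = -5/4*2 + 143 = -5/2 + 143 = 281/2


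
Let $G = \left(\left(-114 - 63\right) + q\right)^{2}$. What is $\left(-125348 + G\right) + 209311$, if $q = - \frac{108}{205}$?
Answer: $\frac{4852995524}{42025} \approx 1.1548 \cdot 10^{5}$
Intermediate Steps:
$q = - \frac{108}{205}$ ($q = \left(-108\right) \frac{1}{205} = - \frac{108}{205} \approx -0.52683$)
$G = \frac{1324450449}{42025}$ ($G = \left(\left(-114 - 63\right) - \frac{108}{205}\right)^{2} = \left(-177 - \frac{108}{205}\right)^{2} = \left(- \frac{36393}{205}\right)^{2} = \frac{1324450449}{42025} \approx 31516.0$)
$\left(-125348 + G\right) + 209311 = \left(-125348 + \frac{1324450449}{42025}\right) + 209311 = - \frac{3943299251}{42025} + 209311 = \frac{4852995524}{42025}$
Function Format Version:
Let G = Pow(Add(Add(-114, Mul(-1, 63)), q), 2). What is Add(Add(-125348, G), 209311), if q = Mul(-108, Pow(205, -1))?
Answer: Rational(4852995524, 42025) ≈ 1.1548e+5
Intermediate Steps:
q = Rational(-108, 205) (q = Mul(-108, Rational(1, 205)) = Rational(-108, 205) ≈ -0.52683)
G = Rational(1324450449, 42025) (G = Pow(Add(Add(-114, Mul(-1, 63)), Rational(-108, 205)), 2) = Pow(Add(Add(-114, -63), Rational(-108, 205)), 2) = Pow(Add(-177, Rational(-108, 205)), 2) = Pow(Rational(-36393, 205), 2) = Rational(1324450449, 42025) ≈ 31516.)
Add(Add(-125348, G), 209311) = Add(Add(-125348, Rational(1324450449, 42025)), 209311) = Add(Rational(-3943299251, 42025), 209311) = Rational(4852995524, 42025)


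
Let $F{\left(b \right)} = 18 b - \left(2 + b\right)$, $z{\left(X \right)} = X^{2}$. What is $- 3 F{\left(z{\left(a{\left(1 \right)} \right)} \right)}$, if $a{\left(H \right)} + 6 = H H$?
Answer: $-1269$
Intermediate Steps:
$a{\left(H \right)} = -6 + H^{2}$ ($a{\left(H \right)} = -6 + H H = -6 + H^{2}$)
$F{\left(b \right)} = -2 + 17 b$
$- 3 F{\left(z{\left(a{\left(1 \right)} \right)} \right)} = - 3 \left(-2 + 17 \left(-6 + 1^{2}\right)^{2}\right) = - 3 \left(-2 + 17 \left(-6 + 1\right)^{2}\right) = - 3 \left(-2 + 17 \left(-5\right)^{2}\right) = - 3 \left(-2 + 17 \cdot 25\right) = - 3 \left(-2 + 425\right) = \left(-3\right) 423 = -1269$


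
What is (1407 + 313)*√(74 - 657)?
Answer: 1720*I*√583 ≈ 41530.0*I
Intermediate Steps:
(1407 + 313)*√(74 - 657) = 1720*√(-583) = 1720*(I*√583) = 1720*I*√583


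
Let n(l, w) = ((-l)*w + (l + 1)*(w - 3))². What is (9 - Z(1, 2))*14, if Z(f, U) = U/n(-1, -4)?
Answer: 497/4 ≈ 124.25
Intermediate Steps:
n(l, w) = ((1 + l)*(-3 + w) - l*w)² (n(l, w) = (-l*w + (1 + l)*(-3 + w))² = ((1 + l)*(-3 + w) - l*w)²)
Z(f, U) = U/16 (Z(f, U) = U/((3 - 1*(-4) + 3*(-1))²) = U/((3 + 4 - 3)²) = U/(4²) = U/16)
(9 - Z(1, 2))*14 = (9 - 2/16)*14 = (9 - 1*⅛)*14 = (9 - ⅛)*14 = (71/8)*14 = 497/4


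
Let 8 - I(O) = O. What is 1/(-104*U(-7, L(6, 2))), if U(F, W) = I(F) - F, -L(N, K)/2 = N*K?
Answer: -1/2288 ≈ -0.00043706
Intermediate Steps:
L(N, K) = -2*K*N (L(N, K) = -2*N*K = -2*K*N)
I(O) = 8 - O
U(F, W) = 8 - 2*F (U(F, W) = (8 - F) - F = 8 - 2*F)
1/(-104*U(-7, L(6, 2))) = 1/(-104*(8 - 2*(-7))) = 1/(-104*(8 + 14)) = 1/(-104*22) = 1/(-2288) = -1/2288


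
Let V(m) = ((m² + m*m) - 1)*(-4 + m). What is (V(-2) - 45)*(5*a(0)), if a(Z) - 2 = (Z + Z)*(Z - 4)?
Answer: -870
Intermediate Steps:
V(m) = (-1 + 2*m²)*(-4 + m) (V(m) = ((m² + m²) - 1)*(-4 + m) = (2*m² - 1)*(-4 + m) = (-1 + 2*m²)*(-4 + m))
a(Z) = 2 + 2*Z*(-4 + Z) (a(Z) = 2 + (Z + Z)*(Z - 4) = 2 + (2*Z)*(-4 + Z) = 2 + 2*Z*(-4 + Z))
(V(-2) - 45)*(5*a(0)) = ((4 - 1*(-2) - 8*(-2)² + 2*(-2)³) - 45)*(5*(2 - 8*0 + 2*0²)) = ((4 + 2 - 8*4 + 2*(-8)) - 45)*(5*(2 + 0 + 2*0)) = ((4 + 2 - 32 - 16) - 45)*(5*(2 + 0 + 0)) = (-42 - 45)*(5*2) = -87*10 = -870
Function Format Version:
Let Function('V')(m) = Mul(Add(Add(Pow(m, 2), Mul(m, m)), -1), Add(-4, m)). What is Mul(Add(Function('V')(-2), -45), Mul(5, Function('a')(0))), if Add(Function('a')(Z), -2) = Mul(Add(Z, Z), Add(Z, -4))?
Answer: -870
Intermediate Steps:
Function('V')(m) = Mul(Add(-1, Mul(2, Pow(m, 2))), Add(-4, m)) (Function('V')(m) = Mul(Add(Add(Pow(m, 2), Pow(m, 2)), -1), Add(-4, m)) = Mul(Add(Mul(2, Pow(m, 2)), -1), Add(-4, m)) = Mul(Add(-1, Mul(2, Pow(m, 2))), Add(-4, m)))
Function('a')(Z) = Add(2, Mul(2, Z, Add(-4, Z))) (Function('a')(Z) = Add(2, Mul(Add(Z, Z), Add(Z, -4))) = Add(2, Mul(Mul(2, Z), Add(-4, Z))) = Add(2, Mul(2, Z, Add(-4, Z))))
Mul(Add(Function('V')(-2), -45), Mul(5, Function('a')(0))) = Mul(Add(Add(4, Mul(-1, -2), Mul(-8, Pow(-2, 2)), Mul(2, Pow(-2, 3))), -45), Mul(5, Add(2, Mul(-8, 0), Mul(2, Pow(0, 2))))) = Mul(Add(Add(4, 2, Mul(-8, 4), Mul(2, -8)), -45), Mul(5, Add(2, 0, Mul(2, 0)))) = Mul(Add(Add(4, 2, -32, -16), -45), Mul(5, Add(2, 0, 0))) = Mul(Add(-42, -45), Mul(5, 2)) = Mul(-87, 10) = -870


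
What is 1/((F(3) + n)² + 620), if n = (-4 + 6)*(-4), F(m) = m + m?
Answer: 1/624 ≈ 0.0016026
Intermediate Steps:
F(m) = 2*m
n = -8 (n = 2*(-4) = -8)
1/((F(3) + n)² + 620) = 1/((2*3 - 8)² + 620) = 1/((6 - 8)² + 620) = 1/((-2)² + 620) = 1/(4 + 620) = 1/624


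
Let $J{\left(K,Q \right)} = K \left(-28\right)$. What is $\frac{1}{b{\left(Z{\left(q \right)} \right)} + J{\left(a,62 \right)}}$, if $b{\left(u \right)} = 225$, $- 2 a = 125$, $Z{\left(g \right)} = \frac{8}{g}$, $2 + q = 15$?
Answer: $\frac{1}{1975} \approx 0.00050633$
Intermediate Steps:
$q = 13$ ($q = -2 + 15 = 13$)
$a = - \frac{125}{2}$ ($a = \left(- \frac{1}{2}\right) 125 = - \frac{125}{2} \approx -62.5$)
$J{\left(K,Q \right)} = - 28 K$
$\frac{1}{b{\left(Z{\left(q \right)} \right)} + J{\left(a,62 \right)}} = \frac{1}{225 - -1750} = \frac{1}{225 + 1750} = \frac{1}{1975}$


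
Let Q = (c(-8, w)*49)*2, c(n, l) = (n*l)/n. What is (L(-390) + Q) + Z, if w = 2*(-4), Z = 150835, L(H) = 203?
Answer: 150254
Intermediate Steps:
w = -8
c(n, l) = l (c(n, l) = (l*n)/n = l)
Q = -784 (Q = -8*49*2 = -392*2 = -784)
(L(-390) + Q) + Z = (203 - 784) + 150835 = -581 + 150835 = 150254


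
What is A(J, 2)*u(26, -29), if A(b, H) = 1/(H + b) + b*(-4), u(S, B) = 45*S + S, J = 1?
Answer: -13156/3 ≈ -4385.3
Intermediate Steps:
u(S, B) = 46*S
A(b, H) = 1/(H + b) - 4*b
A(J, 2)*u(26, -29) = ((1 - 4*1² - 4*2*1)/(2 + 1))*(46*26) = ((1 - 4*1 - 8)/3)*1196 = ((1 - 4 - 8)/3)*1196 = ((⅓)*(-11))*1196 = -11/3*1196 = -13156/3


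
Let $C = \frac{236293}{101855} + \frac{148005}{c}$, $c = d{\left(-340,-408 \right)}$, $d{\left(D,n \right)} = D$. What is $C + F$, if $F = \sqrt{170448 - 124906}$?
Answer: $- \frac{2998941931}{6926140} + \sqrt{45542} \approx -219.58$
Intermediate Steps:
$F = \sqrt{45542} \approx 213.41$
$c = -340$
$C = - \frac{2998941931}{6926140}$ ($C = \frac{236293}{101855} + \frac{148005}{-340} = 236293 \cdot \frac{1}{101855} + 148005 \left(- \frac{1}{340}\right) = \frac{236293}{101855} - \frac{29601}{68} = - \frac{2998941931}{6926140} \approx -432.99$)
$C + F = - \frac{2998941931}{6926140} + \sqrt{45542}$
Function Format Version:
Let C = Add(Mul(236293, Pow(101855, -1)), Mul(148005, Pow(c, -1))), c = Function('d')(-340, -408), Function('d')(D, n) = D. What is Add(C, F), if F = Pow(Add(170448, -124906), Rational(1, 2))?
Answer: Add(Rational(-2998941931, 6926140), Pow(45542, Rational(1, 2))) ≈ -219.58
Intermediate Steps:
F = Pow(45542, Rational(1, 2)) ≈ 213.41
c = -340
C = Rational(-2998941931, 6926140) (C = Add(Mul(236293, Pow(101855, -1)), Mul(148005, Pow(-340, -1))) = Add(Mul(236293, Rational(1, 101855)), Mul(148005, Rational(-1, 340))) = Add(Rational(236293, 101855), Rational(-29601, 68)) = Rational(-2998941931, 6926140) ≈ -432.99)
Add(C, F) = Add(Rational(-2998941931, 6926140), Pow(45542, Rational(1, 2)))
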